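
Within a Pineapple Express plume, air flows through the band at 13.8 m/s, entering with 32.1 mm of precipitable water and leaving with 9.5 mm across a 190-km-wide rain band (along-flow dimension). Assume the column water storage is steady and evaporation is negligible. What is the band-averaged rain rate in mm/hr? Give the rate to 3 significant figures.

R ≈ 5.91 mm/hr

Column moisture flux per unit crosswind length is F = V × PW.
Inflow: F_in = 13.8 × 32.1 = 442.98 mm·m/s
Outflow: F_out = 13.8 × 9.5 = 131.1 mm·m/s
Steady-state rate R = (F_in − F_out)/L = (442.98 − 131.1) / 190000 m = 1.641e-03 mm/s.
R = 1.641e-03 × 3600 = 5.91 mm/hr.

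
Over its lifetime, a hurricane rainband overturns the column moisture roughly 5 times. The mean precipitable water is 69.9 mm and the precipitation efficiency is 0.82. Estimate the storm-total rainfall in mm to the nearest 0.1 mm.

rainfall ≈ 286.6 mm

Each cycle deposits ε × PW = 0.82 × 69.9 = 57.318 mm.
Over 5 cycles: 5 × 57.318 = 286.6 mm.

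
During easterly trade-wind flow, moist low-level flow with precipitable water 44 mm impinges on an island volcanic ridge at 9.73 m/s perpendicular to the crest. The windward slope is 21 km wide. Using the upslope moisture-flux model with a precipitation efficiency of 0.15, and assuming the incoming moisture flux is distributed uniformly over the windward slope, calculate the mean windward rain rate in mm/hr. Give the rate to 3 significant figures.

Incoming column moisture flux per unit ridge length: F = V × PW = 9.73 × 44 = 428.12 mm·m/s.
Spread over the 21 km slope with efficiency ε = 0.15: R = ε·F/W = 0.15 × 428.12 / 21000 m = 3.058e-03 mm/s.
R = 3.058e-03 × 3600 = 11.0 mm/hr.

R ≈ 11.0 mm/hr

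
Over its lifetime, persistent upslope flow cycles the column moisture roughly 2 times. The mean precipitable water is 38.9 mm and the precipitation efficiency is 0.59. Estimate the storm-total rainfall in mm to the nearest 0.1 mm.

rainfall ≈ 45.9 mm

Each cycle deposits ε × PW = 0.59 × 38.9 = 22.951 mm.
Over 2 cycles: 2 × 22.951 = 45.9 mm.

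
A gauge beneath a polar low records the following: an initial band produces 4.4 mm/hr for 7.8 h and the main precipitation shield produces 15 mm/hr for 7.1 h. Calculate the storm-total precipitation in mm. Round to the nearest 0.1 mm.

Total = Σ Rᵢ Δtᵢ = 4.4 × 7.8 + 15 × 7.1
      = 34.32 + 106.5 = 140.8 mm.

total ≈ 140.8 mm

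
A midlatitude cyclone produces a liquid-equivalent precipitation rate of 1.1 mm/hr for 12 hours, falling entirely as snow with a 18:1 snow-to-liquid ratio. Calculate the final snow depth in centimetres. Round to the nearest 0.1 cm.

snow depth ≈ 23.8 cm

Liquid-equivalent depth = 1.1 × 12 = 13.2 mm.
Snow depth = 13.2 mm × 18 = 237.6 mm = 23.8 cm.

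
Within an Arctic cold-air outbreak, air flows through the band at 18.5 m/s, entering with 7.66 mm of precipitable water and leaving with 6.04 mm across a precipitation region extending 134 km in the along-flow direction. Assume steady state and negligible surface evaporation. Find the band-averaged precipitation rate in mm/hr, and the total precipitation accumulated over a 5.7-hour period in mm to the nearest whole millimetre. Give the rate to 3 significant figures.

Column moisture flux per unit crosswind length is F = V × PW.
Inflow: F_in = 18.5 × 7.66 = 141.71 mm·m/s
Outflow: F_out = 18.5 × 6.04 = 111.74 mm·m/s
Steady-state rate R = (F_in − F_out)/L = (141.71 − 111.74) / 134000 m = 2.237e-04 mm/s.
R = 2.237e-04 × 3600 = 0.805 mm/hr.
Over 5.7 h: total = 0.805 × 5.7 = 4.5885 ≈ 5 mm.

R ≈ 0.805 mm/hr; total ≈ 5 mm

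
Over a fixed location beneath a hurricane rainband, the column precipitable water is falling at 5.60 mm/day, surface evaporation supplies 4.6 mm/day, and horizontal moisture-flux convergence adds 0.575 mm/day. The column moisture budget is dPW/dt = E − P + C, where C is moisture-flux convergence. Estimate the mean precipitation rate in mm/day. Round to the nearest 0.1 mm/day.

P ≈ 10.8 mm/day

dPW/dt = -5.60 mm/day.
P = E + C − dPW/dt = 4.6 + (0.575) − (-5.60) = 10.8 mm/day.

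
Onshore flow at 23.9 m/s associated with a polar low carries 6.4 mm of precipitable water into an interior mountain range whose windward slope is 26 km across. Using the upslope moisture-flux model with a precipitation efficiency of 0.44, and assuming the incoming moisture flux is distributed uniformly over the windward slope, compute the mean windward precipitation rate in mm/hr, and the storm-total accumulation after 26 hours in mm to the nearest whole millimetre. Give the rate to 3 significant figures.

R ≈ 9.32 mm/hr; total ≈ 242 mm

Incoming column moisture flux per unit ridge length: F = V × PW = 23.9 × 6.4 = 152.96 mm·m/s.
Spread over the 26 km slope with efficiency ε = 0.44: R = ε·F/W = 0.44 × 152.96 / 26000 m = 2.589e-03 mm/s.
R = 2.589e-03 × 3600 = 9.32 mm/hr.
Over 26 h: total = 9.32 × 26 = 242.32 ≈ 242 mm.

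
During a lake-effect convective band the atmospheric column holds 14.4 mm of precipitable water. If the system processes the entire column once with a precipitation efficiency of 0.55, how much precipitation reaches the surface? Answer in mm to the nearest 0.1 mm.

precipitation ≈ 7.9 mm

Precipitation = ε × PW = 0.55 × 14.4 = 7.9 mm.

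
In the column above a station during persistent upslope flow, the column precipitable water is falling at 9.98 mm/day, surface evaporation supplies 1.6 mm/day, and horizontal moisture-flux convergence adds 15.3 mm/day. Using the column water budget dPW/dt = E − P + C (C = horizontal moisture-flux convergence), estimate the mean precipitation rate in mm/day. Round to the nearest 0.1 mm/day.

P ≈ 26.9 mm/day

dPW/dt = -9.98 mm/day.
P = E + C − dPW/dt = 1.6 + (15.3) − (-9.98) = 26.9 mm/day.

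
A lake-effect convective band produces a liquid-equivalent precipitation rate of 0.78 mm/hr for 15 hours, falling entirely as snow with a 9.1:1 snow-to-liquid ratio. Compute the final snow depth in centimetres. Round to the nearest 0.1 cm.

Liquid-equivalent depth = 0.78 × 15 = 11.7 mm.
Snow depth = 11.7 mm × 9.1 = 106.47 mm = 10.6 cm.

snow depth ≈ 10.6 cm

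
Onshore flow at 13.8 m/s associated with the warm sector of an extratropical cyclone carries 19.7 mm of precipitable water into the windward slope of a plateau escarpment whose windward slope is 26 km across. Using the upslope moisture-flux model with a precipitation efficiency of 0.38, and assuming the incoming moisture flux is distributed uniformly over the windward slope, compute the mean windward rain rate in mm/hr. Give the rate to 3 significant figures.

Incoming column moisture flux per unit ridge length: F = V × PW = 13.8 × 19.7 = 271.86 mm·m/s.
Spread over the 26 km slope with efficiency ε = 0.38: R = ε·F/W = 0.38 × 271.86 / 26000 m = 3.973e-03 mm/s.
R = 3.973e-03 × 3600 = 14.3 mm/hr.

R ≈ 14.3 mm/hr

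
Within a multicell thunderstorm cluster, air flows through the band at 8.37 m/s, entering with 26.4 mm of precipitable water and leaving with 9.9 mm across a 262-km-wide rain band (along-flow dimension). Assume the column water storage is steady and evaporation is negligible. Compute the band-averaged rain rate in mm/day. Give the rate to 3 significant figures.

R ≈ 45.5 mm/day

Column moisture flux per unit crosswind length is F = V × PW.
Inflow: F_in = 8.37 × 26.4 = 220.968 mm·m/s
Outflow: F_out = 8.37 × 9.9 = 82.863 mm·m/s
Steady-state rate R = (F_in − F_out)/L = (220.968 − 82.863) / 262000 m = 5.271e-04 mm/s.
R = 5.271e-04 × 3600 × 24 = 45.5 mm/day.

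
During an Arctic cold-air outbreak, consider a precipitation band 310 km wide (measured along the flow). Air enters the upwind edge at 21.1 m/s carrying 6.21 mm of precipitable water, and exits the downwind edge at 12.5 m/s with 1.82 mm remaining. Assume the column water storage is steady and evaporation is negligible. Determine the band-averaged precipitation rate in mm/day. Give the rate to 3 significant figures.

R ≈ 30.2 mm/day

Column moisture flux per unit crosswind length is F = V × PW.
Inflow: F_in = 21.1 × 6.21 = 131.031 mm·m/s
Outflow: F_out = 12.5 × 1.82 = 22.75 mm·m/s
Steady-state rate R = (F_in − F_out)/L = (131.031 − 22.75) / 310000 m = 3.493e-04 mm/s.
R = 3.493e-04 × 3600 × 24 = 30.2 mm/day.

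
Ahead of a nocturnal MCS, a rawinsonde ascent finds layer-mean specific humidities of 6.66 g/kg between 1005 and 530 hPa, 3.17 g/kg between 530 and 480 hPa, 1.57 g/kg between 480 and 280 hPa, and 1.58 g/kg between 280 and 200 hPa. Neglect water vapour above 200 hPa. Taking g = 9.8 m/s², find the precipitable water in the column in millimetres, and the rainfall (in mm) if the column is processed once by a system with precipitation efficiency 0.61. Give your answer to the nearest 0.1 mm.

PW ≈ 38.4 mm; rainfall ≈ 23.4 mm

Precipitable water is the column-integrated vapour mass per unit area: PW = (1/g) Σ q̄ Δp, with q in kg/kg and Δp in Pa (1 kg/m² of water = 1 mm).
Layer 1005–530 hPa: Δp = 475 hPa = 47500 Pa, q̄ = 0.00666 kg/kg → 0.00666 × 47500 / 9.8 = 32.28 mm
Layer 530–480 hPa: Δp = 50 hPa = 5000 Pa, q̄ = 0.00317 kg/kg → 0.00317 × 5000 / 9.8 = 1.62 mm
Layer 480–280 hPa: Δp = 200 hPa = 20000 Pa, q̄ = 0.00157 kg/kg → 0.00157 × 20000 / 9.8 = 3.20 mm
Layer 280–200 hPa: Δp = 80 hPa = 8000 Pa, q̄ = 0.00158 kg/kg → 0.00158 × 8000 / 9.8 = 1.29 mm
PW = 32.28 + 1.62 + 3.20 + 1.29 = 38.39 ≈ 38.4 mm.
Rainfall = ε × PW = 0.61 × 38.4 = 23.4 mm.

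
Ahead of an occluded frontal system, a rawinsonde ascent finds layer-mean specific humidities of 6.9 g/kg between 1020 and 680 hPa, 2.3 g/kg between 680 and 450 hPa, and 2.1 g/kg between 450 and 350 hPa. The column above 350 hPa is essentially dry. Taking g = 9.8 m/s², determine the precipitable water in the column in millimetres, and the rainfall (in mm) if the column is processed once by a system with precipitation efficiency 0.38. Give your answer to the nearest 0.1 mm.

Precipitable water is the column-integrated vapour mass per unit area: PW = (1/g) Σ q̄ Δp, with q in kg/kg and Δp in Pa (1 kg/m² of water = 1 mm).
Layer 1020–680 hPa: Δp = 340 hPa = 34000 Pa, q̄ = 0.0069 kg/kg → 0.0069 × 34000 / 9.8 = 23.94 mm
Layer 680–450 hPa: Δp = 230 hPa = 23000 Pa, q̄ = 0.0023 kg/kg → 0.0023 × 23000 / 9.8 = 5.40 mm
Layer 450–350 hPa: Δp = 100 hPa = 10000 Pa, q̄ = 0.0021 kg/kg → 0.0021 × 10000 / 9.8 = 2.14 mm
PW = 23.94 + 5.40 + 2.14 = 31.48 ≈ 31.5 mm.
Rainfall = ε × PW = 0.38 × 31.5 = 12.0 mm.

PW ≈ 31.5 mm; rainfall ≈ 12.0 mm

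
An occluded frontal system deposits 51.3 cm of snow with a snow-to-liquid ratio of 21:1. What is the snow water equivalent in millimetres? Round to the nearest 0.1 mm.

SWE = snow depth / ratio = 51.3 cm / 21 = 2.443 cm = 24.4 mm.

SWE ≈ 24.4 mm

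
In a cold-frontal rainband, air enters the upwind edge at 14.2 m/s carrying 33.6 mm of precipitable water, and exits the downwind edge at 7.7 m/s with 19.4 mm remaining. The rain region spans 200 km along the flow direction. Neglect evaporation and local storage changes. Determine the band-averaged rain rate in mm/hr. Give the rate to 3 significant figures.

Column moisture flux per unit crosswind length is F = V × PW.
Inflow: F_in = 14.2 × 33.6 = 477.12 mm·m/s
Outflow: F_out = 7.7 × 19.4 = 149.38 mm·m/s
Steady-state rate R = (F_in − F_out)/L = (477.12 − 149.38) / 200000 m = 1.639e-03 mm/s.
R = 1.639e-03 × 3600 = 5.90 mm/hr.

R ≈ 5.90 mm/hr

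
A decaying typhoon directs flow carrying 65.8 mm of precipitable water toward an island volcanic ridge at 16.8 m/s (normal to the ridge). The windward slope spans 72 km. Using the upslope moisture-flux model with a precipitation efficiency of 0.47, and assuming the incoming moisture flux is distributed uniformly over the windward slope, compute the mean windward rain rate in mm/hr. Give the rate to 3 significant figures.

R ≈ 26.0 mm/hr

Incoming column moisture flux per unit ridge length: F = V × PW = 16.8 × 65.8 = 1105.44 mm·m/s.
Spread over the 72 km slope with efficiency ε = 0.47: R = ε·F/W = 0.47 × 1105.44 / 72000 m = 7.216e-03 mm/s.
R = 7.216e-03 × 3600 = 26.0 mm/hr.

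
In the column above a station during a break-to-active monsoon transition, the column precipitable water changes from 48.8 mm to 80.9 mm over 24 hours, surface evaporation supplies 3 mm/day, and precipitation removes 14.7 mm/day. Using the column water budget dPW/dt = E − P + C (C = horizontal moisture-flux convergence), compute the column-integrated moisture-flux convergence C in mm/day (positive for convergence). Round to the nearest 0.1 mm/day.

C ≈ 43.8 mm/day

dPW/dt = (80.9 − 48.8) mm / (24/24 day) = +32.100 mm/day.
C = dPW/dt − E + P = (+32.100) − 3 + 14.7 = 43.8 mm/day.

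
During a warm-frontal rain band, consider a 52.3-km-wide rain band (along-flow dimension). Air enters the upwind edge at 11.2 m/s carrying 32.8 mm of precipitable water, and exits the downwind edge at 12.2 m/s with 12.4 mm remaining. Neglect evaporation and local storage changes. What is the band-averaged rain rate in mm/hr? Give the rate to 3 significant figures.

Column moisture flux per unit crosswind length is F = V × PW.
Inflow: F_in = 11.2 × 32.8 = 367.36 mm·m/s
Outflow: F_out = 12.2 × 12.4 = 151.28 mm·m/s
Steady-state rate R = (F_in − F_out)/L = (367.36 − 151.28) / 52300 m = 4.132e-03 mm/s.
R = 4.132e-03 × 3600 = 14.9 mm/hr.

R ≈ 14.9 mm/hr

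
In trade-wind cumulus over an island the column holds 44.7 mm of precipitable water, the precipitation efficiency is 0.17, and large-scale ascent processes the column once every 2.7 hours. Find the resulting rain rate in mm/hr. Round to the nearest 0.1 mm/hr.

R ≈ 2.8 mm/hr

Each overturning extracts ε × PW = 0.17 × 44.7 = 7.599 mm.
Rate = ε·PW / τ = 7.599 / 2.7 h = 2.8 mm/hr.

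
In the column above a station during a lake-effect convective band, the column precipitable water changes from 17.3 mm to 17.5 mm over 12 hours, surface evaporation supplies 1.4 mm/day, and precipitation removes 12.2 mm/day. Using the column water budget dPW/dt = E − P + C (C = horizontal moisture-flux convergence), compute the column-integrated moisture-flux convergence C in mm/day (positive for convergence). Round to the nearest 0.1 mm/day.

C ≈ 11.2 mm/day

dPW/dt = (17.5 − 17.3) mm / (12/24 day) = +0.400 mm/day.
C = dPW/dt − E + P = (+0.400) − 1.4 + 12.2 = 11.2 mm/day.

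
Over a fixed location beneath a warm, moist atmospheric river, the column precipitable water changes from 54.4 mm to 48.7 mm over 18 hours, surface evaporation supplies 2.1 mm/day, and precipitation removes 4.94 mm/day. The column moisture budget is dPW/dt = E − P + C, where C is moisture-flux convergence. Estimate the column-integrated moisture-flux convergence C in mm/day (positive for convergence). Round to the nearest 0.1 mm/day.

dPW/dt = (48.7 − 54.4) mm / (18/24 day) = -7.600 mm/day.
C = dPW/dt − E + P = (-7.600) − 2.1 + 4.94 = -4.8 mm/day.

C ≈ -4.8 mm/day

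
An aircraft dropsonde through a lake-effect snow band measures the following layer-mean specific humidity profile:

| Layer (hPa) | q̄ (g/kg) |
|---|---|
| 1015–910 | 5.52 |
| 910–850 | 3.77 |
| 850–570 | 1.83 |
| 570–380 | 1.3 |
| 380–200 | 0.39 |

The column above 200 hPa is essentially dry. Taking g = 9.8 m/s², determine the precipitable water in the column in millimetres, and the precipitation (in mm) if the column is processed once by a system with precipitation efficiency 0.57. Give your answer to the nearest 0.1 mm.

PW ≈ 16.7 mm; precipitation ≈ 9.5 mm

Precipitable water is the column-integrated vapour mass per unit area: PW = (1/g) Σ q̄ Δp, with q in kg/kg and Δp in Pa (1 kg/m² of water = 1 mm).
Layer 1015–910 hPa: Δp = 105 hPa = 10500 Pa, q̄ = 0.00552 kg/kg → 0.00552 × 10500 / 9.8 = 5.91 mm
Layer 910–850 hPa: Δp = 60 hPa = 6000 Pa, q̄ = 0.00377 kg/kg → 0.00377 × 6000 / 9.8 = 2.31 mm
Layer 850–570 hPa: Δp = 280 hPa = 28000 Pa, q̄ = 0.00183 kg/kg → 0.00183 × 28000 / 9.8 = 5.23 mm
Layer 570–380 hPa: Δp = 190 hPa = 19000 Pa, q̄ = 0.0013 kg/kg → 0.0013 × 19000 / 9.8 = 2.52 mm
Layer 380–200 hPa: Δp = 180 hPa = 18000 Pa, q̄ = 0.00039 kg/kg → 0.00039 × 18000 / 9.8 = 0.72 mm
PW = 5.91 + 2.31 + 5.23 + 2.52 + 0.72 = 16.69 ≈ 16.7 mm.
Precipitation = ε × PW = 0.57 × 16.7 = 9.5 mm.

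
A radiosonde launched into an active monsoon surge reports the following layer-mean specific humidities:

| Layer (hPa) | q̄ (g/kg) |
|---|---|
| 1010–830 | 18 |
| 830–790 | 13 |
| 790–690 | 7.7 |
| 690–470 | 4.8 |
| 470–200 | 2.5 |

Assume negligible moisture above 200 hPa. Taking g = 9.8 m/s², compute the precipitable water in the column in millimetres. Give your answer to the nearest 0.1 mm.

PW ≈ 63.9 mm

Precipitable water is the column-integrated vapour mass per unit area: PW = (1/g) Σ q̄ Δp, with q in kg/kg and Δp in Pa (1 kg/m² of water = 1 mm).
Layer 1010–830 hPa: Δp = 180 hPa = 18000 Pa, q̄ = 0.018 kg/kg → 0.018 × 18000 / 9.8 = 33.06 mm
Layer 830–790 hPa: Δp = 40 hPa = 4000 Pa, q̄ = 0.013 kg/kg → 0.013 × 4000 / 9.8 = 5.31 mm
Layer 790–690 hPa: Δp = 100 hPa = 10000 Pa, q̄ = 0.0077 kg/kg → 0.0077 × 10000 / 9.8 = 7.86 mm
Layer 690–470 hPa: Δp = 220 hPa = 22000 Pa, q̄ = 0.0048 kg/kg → 0.0048 × 22000 / 9.8 = 10.78 mm
Layer 470–200 hPa: Δp = 270 hPa = 27000 Pa, q̄ = 0.0025 kg/kg → 0.0025 × 27000 / 9.8 = 6.89 mm
PW = 33.06 + 5.31 + 7.86 + 10.78 + 6.89 = 63.90 ≈ 63.9 mm.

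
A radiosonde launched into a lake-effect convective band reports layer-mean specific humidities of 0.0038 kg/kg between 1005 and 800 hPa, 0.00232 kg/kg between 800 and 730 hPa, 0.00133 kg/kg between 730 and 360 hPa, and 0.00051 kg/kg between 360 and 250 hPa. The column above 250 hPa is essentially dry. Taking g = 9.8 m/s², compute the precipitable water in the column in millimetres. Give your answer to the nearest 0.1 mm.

Precipitable water is the column-integrated vapour mass per unit area: PW = (1/g) Σ q̄ Δp, with q in kg/kg and Δp in Pa (1 kg/m² of water = 1 mm).
Layer 1005–800 hPa: Δp = 205 hPa = 20500 Pa, q̄ = 0.0038 kg/kg → 0.0038 × 20500 / 9.8 = 7.95 mm
Layer 800–730 hPa: Δp = 70 hPa = 7000 Pa, q̄ = 0.00232 kg/kg → 0.00232 × 7000 / 9.8 = 1.66 mm
Layer 730–360 hPa: Δp = 370 hPa = 37000 Pa, q̄ = 0.00133 kg/kg → 0.00133 × 37000 / 9.8 = 5.02 mm
Layer 360–250 hPa: Δp = 110 hPa = 11000 Pa, q̄ = 0.00051 kg/kg → 0.00051 × 11000 / 9.8 = 0.57 mm
PW = 7.95 + 1.66 + 5.02 + 0.57 = 15.20 ≈ 15.2 mm.

PW ≈ 15.2 mm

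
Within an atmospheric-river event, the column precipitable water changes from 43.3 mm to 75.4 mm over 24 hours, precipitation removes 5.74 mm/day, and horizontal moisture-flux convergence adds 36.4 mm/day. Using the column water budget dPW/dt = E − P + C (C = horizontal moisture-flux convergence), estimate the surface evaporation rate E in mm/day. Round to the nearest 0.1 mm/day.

E ≈ 1.4 mm/day

dPW/dt = (75.4 − 43.3) mm / (24/24 day) = +32.100 mm/day.
E = dPW/dt + P − C = (+32.100) + 5.74 − (36.4) = 1.4 mm/day.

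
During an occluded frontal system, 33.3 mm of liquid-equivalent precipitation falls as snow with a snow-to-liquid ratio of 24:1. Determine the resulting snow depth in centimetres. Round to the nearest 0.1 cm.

Snow depth = liquid × ratio = 33.3 mm × 24 = 799.2 mm = 79.9 cm.

snow depth ≈ 79.9 cm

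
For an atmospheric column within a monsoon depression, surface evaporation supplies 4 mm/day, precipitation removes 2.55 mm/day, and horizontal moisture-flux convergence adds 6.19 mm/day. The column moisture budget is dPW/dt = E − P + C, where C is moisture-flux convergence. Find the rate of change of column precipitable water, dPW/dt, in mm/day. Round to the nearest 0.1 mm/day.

dPW/dt = E − P + C = 4 − 2.55 + (6.19) = 7.6 mm/day.

dPW/dt ≈ 7.6 mm/day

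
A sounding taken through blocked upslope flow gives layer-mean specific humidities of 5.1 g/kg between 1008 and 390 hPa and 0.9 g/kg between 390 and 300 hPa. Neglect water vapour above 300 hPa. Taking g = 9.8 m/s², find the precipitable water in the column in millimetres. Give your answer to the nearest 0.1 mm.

PW ≈ 33.0 mm

Precipitable water is the column-integrated vapour mass per unit area: PW = (1/g) Σ q̄ Δp, with q in kg/kg and Δp in Pa (1 kg/m² of water = 1 mm).
Layer 1008–390 hPa: Δp = 618 hPa = 61800 Pa, q̄ = 0.0051 kg/kg → 0.0051 × 61800 / 9.8 = 32.16 mm
Layer 390–300 hPa: Δp = 90 hPa = 9000 Pa, q̄ = 0.0009 kg/kg → 0.0009 × 9000 / 9.8 = 0.83 mm
PW = 32.16 + 0.83 = 32.99 ≈ 33.0 mm.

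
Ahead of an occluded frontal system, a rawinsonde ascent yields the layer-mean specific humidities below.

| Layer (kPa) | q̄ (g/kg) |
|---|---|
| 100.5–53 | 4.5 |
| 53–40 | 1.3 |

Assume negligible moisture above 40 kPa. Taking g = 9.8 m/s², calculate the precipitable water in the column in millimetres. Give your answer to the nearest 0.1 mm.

PW ≈ 23.5 mm

Precipitable water is the column-integrated vapour mass per unit area: PW = (1/g) Σ q̄ Δp, with q in kg/kg and Δp in Pa (1 kg/m² of water = 1 mm).
Layer 100.5–53 kPa: Δp = 475 hPa = 47500 Pa, q̄ = 0.0045 kg/kg → 0.0045 × 47500 / 9.8 = 21.81 mm
Layer 53–40 kPa: Δp = 130 hPa = 13000 Pa, q̄ = 0.0013 kg/kg → 0.0013 × 13000 / 9.8 = 1.72 mm
PW = 21.81 + 1.72 = 23.53 ≈ 23.5 mm.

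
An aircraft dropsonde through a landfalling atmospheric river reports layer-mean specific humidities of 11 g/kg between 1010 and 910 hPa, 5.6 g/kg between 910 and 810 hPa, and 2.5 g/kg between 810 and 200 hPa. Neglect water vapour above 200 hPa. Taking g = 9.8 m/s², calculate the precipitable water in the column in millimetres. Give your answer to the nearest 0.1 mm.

Precipitable water is the column-integrated vapour mass per unit area: PW = (1/g) Σ q̄ Δp, with q in kg/kg and Δp in Pa (1 kg/m² of water = 1 mm).
Layer 1010–910 hPa: Δp = 100 hPa = 10000 Pa, q̄ = 0.011 kg/kg → 0.011 × 10000 / 9.8 = 11.22 mm
Layer 910–810 hPa: Δp = 100 hPa = 10000 Pa, q̄ = 0.0056 kg/kg → 0.0056 × 10000 / 9.8 = 5.71 mm
Layer 810–200 hPa: Δp = 610 hPa = 61000 Pa, q̄ = 0.0025 kg/kg → 0.0025 × 61000 / 9.8 = 15.56 mm
PW = 11.22 + 5.71 + 15.56 = 32.49 ≈ 32.5 mm.

PW ≈ 32.5 mm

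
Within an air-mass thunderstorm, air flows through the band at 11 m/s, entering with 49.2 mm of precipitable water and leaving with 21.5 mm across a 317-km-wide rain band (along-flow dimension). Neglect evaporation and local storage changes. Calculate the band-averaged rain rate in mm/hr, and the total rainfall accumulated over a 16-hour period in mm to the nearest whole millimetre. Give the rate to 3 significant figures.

Column moisture flux per unit crosswind length is F = V × PW.
Inflow: F_in = 11 × 49.2 = 541.2 mm·m/s
Outflow: F_out = 11 × 21.5 = 236.5 mm·m/s
Steady-state rate R = (F_in − F_out)/L = (541.2 − 236.5) / 317000 m = 9.612e-04 mm/s.
R = 9.612e-04 × 3600 = 3.46 mm/hr.
Over 16 h: total = 3.46 × 16 = 55.36 ≈ 55 mm.

R ≈ 3.46 mm/hr; total ≈ 55 mm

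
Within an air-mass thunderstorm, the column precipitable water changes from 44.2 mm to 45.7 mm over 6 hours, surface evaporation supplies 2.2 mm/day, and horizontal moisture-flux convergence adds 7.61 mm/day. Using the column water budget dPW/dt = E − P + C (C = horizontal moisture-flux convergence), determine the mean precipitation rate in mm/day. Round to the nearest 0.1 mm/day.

dPW/dt = (45.7 − 44.2) mm / (6/24 day) = +6.000 mm/day.
P = E + C − dPW/dt = 2.2 + (7.61) − (+6.000) = 3.8 mm/day.

P ≈ 3.8 mm/day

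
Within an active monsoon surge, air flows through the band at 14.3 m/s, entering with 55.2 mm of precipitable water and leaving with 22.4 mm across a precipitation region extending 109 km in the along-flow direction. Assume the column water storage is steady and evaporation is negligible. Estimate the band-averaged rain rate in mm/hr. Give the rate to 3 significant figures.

R ≈ 15.5 mm/hr

Column moisture flux per unit crosswind length is F = V × PW.
Inflow: F_in = 14.3 × 55.2 = 789.36 mm·m/s
Outflow: F_out = 14.3 × 22.4 = 320.32 mm·m/s
Steady-state rate R = (F_in − F_out)/L = (789.36 − 320.32) / 109000 m = 4.303e-03 mm/s.
R = 4.303e-03 × 3600 = 15.5 mm/hr.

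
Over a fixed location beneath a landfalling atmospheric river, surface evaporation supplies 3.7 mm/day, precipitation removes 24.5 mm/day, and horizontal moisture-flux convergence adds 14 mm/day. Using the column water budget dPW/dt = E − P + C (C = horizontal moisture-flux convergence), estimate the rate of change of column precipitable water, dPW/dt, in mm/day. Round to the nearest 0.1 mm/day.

dPW/dt = E − P + C = 3.7 − 24.5 + (14) = -6.8 mm/day.

dPW/dt ≈ -6.8 mm/day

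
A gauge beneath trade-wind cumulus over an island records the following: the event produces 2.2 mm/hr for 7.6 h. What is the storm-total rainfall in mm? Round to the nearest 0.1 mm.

total ≈ 16.7 mm

Total = Σ Rᵢ Δtᵢ = 2.2 × 7.6
      = 16.72 = 16.7 mm.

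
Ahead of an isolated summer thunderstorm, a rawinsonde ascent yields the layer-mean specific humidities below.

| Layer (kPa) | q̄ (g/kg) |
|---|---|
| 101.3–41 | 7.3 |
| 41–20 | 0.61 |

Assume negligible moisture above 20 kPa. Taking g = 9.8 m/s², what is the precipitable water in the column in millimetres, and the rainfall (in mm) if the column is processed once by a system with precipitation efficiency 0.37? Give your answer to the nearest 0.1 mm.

PW ≈ 46.2 mm; rainfall ≈ 17.1 mm

Precipitable water is the column-integrated vapour mass per unit area: PW = (1/g) Σ q̄ Δp, with q in kg/kg and Δp in Pa (1 kg/m² of water = 1 mm).
Layer 101.3–41 kPa: Δp = 603 hPa = 60300 Pa, q̄ = 0.0073 kg/kg → 0.0073 × 60300 / 9.8 = 44.92 mm
Layer 41–20 kPa: Δp = 210 hPa = 21000 Pa, q̄ = 0.00061 kg/kg → 0.00061 × 21000 / 9.8 = 1.31 mm
PW = 44.92 + 1.31 = 46.23 ≈ 46.2 mm.
Rainfall = ε × PW = 0.37 × 46.2 = 17.1 mm.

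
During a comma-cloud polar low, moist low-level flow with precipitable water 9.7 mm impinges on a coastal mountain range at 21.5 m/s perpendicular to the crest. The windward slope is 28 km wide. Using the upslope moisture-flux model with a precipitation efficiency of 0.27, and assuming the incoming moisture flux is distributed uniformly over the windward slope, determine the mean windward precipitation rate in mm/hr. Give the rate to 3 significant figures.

Incoming column moisture flux per unit ridge length: F = V × PW = 21.5 × 9.7 = 208.55 mm·m/s.
Spread over the 28 km slope with efficiency ε = 0.27: R = ε·F/W = 0.27 × 208.55 / 28000 m = 2.011e-03 mm/s.
R = 2.011e-03 × 3600 = 7.24 mm/hr.

R ≈ 7.24 mm/hr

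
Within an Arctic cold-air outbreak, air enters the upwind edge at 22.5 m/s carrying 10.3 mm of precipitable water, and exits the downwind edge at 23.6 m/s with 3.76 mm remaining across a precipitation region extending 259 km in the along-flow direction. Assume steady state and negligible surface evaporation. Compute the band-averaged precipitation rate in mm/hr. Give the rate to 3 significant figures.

Column moisture flux per unit crosswind length is F = V × PW.
Inflow: F_in = 22.5 × 10.3 = 231.75 mm·m/s
Outflow: F_out = 23.6 × 3.76 = 88.736 mm·m/s
Steady-state rate R = (F_in − F_out)/L = (231.75 − 88.736) / 259000 m = 5.522e-04 mm/s.
R = 5.522e-04 × 3600 = 1.99 mm/hr.

R ≈ 1.99 mm/hr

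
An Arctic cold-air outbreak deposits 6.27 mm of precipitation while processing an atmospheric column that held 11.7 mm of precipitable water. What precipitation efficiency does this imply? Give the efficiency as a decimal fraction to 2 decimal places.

ε ≈ 0.54

ε = precipitation / PW = 6.27 / 11.7 = 0.54.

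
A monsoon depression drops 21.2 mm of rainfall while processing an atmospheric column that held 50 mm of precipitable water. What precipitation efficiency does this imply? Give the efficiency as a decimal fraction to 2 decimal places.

ε ≈ 0.42

ε = rainfall / PW = 21.2 / 50 = 0.42.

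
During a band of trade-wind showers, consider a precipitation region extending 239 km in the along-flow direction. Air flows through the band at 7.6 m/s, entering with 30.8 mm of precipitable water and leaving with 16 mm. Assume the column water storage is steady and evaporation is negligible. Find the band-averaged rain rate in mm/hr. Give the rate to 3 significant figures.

R ≈ 1.69 mm/hr

Column moisture flux per unit crosswind length is F = V × PW.
Inflow: F_in = 7.6 × 30.8 = 234.08 mm·m/s
Outflow: F_out = 7.6 × 16 = 121.6 mm·m/s
Steady-state rate R = (F_in − F_out)/L = (234.08 − 121.6) / 239000 m = 4.706e-04 mm/s.
R = 4.706e-04 × 3600 = 1.69 mm/hr.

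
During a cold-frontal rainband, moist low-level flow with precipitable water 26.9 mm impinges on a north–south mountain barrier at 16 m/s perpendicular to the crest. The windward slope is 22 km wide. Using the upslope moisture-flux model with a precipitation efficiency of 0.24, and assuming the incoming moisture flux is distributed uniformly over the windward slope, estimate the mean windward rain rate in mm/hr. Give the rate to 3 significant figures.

R ≈ 16.9 mm/hr

Incoming column moisture flux per unit ridge length: F = V × PW = 16 × 26.9 = 430.4 mm·m/s.
Spread over the 22 km slope with efficiency ε = 0.24: R = ε·F/W = 0.24 × 430.4 / 22000 m = 4.695e-03 mm/s.
R = 4.695e-03 × 3600 = 16.9 mm/hr.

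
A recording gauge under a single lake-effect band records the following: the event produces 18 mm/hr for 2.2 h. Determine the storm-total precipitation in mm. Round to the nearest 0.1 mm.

total ≈ 39.6 mm

Total = Σ Rᵢ Δtᵢ = 18 × 2.2
      = 39.6 = 39.6 mm.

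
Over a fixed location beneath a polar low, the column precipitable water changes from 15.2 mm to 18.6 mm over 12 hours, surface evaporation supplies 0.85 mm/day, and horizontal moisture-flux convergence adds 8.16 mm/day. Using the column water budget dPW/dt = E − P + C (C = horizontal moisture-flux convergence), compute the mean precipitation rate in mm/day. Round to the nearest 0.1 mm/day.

dPW/dt = (18.6 − 15.2) mm / (12/24 day) = +6.800 mm/day.
P = E + C − dPW/dt = 0.85 + (8.16) − (+6.800) = 2.2 mm/day.

P ≈ 2.2 mm/day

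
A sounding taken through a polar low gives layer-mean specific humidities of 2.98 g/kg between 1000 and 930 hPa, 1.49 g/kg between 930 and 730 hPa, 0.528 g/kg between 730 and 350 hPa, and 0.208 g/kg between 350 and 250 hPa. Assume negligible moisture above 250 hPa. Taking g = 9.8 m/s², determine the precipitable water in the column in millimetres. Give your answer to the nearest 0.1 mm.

PW ≈ 7.4 mm

Precipitable water is the column-integrated vapour mass per unit area: PW = (1/g) Σ q̄ Δp, with q in kg/kg and Δp in Pa (1 kg/m² of water = 1 mm).
Layer 1000–930 hPa: Δp = 70 hPa = 7000 Pa, q̄ = 0.00298 kg/kg → 0.00298 × 7000 / 9.8 = 2.13 mm
Layer 930–730 hPa: Δp = 200 hPa = 20000 Pa, q̄ = 0.00149 kg/kg → 0.00149 × 20000 / 9.8 = 3.04 mm
Layer 730–350 hPa: Δp = 380 hPa = 38000 Pa, q̄ = 0.000528 kg/kg → 0.000528 × 38000 / 9.8 = 2.05 mm
Layer 350–250 hPa: Δp = 100 hPa = 10000 Pa, q̄ = 0.000208 kg/kg → 0.000208 × 10000 / 9.8 = 0.21 mm
PW = 2.13 + 3.04 + 2.05 + 0.21 = 7.43 ≈ 7.4 mm.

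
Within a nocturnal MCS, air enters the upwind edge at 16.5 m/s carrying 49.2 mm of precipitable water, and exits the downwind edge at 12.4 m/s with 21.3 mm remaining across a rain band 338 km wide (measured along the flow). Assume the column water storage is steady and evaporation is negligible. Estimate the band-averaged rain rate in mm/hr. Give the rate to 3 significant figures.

Column moisture flux per unit crosswind length is F = V × PW.
Inflow: F_in = 16.5 × 49.2 = 811.8 mm·m/s
Outflow: F_out = 12.4 × 21.3 = 264.12 mm·m/s
Steady-state rate R = (F_in − F_out)/L = (811.8 − 264.12) / 338000 m = 1.620e-03 mm/s.
R = 1.620e-03 × 3600 = 5.83 mm/hr.

R ≈ 5.83 mm/hr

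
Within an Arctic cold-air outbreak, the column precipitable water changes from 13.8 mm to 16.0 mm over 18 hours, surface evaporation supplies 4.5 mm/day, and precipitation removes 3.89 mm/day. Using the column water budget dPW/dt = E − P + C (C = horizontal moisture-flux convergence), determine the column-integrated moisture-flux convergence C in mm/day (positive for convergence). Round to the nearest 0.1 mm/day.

C ≈ 2.3 mm/day

dPW/dt = (16.0 − 13.8) mm / (18/24 day) = +2.933 mm/day.
C = dPW/dt − E + P = (+2.933) − 4.5 + 3.89 = 2.3 mm/day.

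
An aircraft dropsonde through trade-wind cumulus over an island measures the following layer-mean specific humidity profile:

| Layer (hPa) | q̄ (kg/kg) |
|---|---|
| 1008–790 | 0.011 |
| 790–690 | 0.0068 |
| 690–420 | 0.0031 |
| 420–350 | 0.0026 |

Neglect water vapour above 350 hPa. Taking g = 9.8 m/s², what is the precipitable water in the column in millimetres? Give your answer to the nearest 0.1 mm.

Precipitable water is the column-integrated vapour mass per unit area: PW = (1/g) Σ q̄ Δp, with q in kg/kg and Δp in Pa (1 kg/m² of water = 1 mm).
Layer 1008–790 hPa: Δp = 218 hPa = 21800 Pa, q̄ = 0.011 kg/kg → 0.011 × 21800 / 9.8 = 24.47 mm
Layer 790–690 hPa: Δp = 100 hPa = 10000 Pa, q̄ = 0.0068 kg/kg → 0.0068 × 10000 / 9.8 = 6.94 mm
Layer 690–420 hPa: Δp = 270 hPa = 27000 Pa, q̄ = 0.0031 kg/kg → 0.0031 × 27000 / 9.8 = 8.54 mm
Layer 420–350 hPa: Δp = 70 hPa = 7000 Pa, q̄ = 0.0026 kg/kg → 0.0026 × 7000 / 9.8 = 1.86 mm
PW = 24.47 + 6.94 + 8.54 + 1.86 = 41.81 ≈ 41.8 mm.

PW ≈ 41.8 mm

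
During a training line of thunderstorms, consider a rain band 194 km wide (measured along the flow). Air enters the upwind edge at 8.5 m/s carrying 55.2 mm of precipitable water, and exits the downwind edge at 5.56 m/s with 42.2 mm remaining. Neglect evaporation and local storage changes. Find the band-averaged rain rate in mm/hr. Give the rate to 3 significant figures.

Column moisture flux per unit crosswind length is F = V × PW.
Inflow: F_in = 8.5 × 55.2 = 469.2 mm·m/s
Outflow: F_out = 5.56 × 42.2 = 234.632 mm·m/s
Steady-state rate R = (F_in − F_out)/L = (469.2 − 234.632) / 194000 m = 1.209e-03 mm/s.
R = 1.209e-03 × 3600 = 4.35 mm/hr.

R ≈ 4.35 mm/hr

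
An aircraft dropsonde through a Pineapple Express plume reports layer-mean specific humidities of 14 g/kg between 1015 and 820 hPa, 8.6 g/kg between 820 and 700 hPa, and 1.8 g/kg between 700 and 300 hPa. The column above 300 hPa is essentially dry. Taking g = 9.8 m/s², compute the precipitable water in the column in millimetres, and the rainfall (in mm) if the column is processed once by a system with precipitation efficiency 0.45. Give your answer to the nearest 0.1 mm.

PW ≈ 45.7 mm; rainfall ≈ 20.6 mm

Precipitable water is the column-integrated vapour mass per unit area: PW = (1/g) Σ q̄ Δp, with q in kg/kg and Δp in Pa (1 kg/m² of water = 1 mm).
Layer 1015–820 hPa: Δp = 195 hPa = 19500 Pa, q̄ = 0.014 kg/kg → 0.014 × 19500 / 9.8 = 27.86 mm
Layer 820–700 hPa: Δp = 120 hPa = 12000 Pa, q̄ = 0.0086 kg/kg → 0.0086 × 12000 / 9.8 = 10.53 mm
Layer 700–300 hPa: Δp = 400 hPa = 40000 Pa, q̄ = 0.0018 kg/kg → 0.0018 × 40000 / 9.8 = 7.35 mm
PW = 27.86 + 10.53 + 7.35 = 45.74 ≈ 45.7 mm.
Rainfall = ε × PW = 0.45 × 45.7 = 20.6 mm.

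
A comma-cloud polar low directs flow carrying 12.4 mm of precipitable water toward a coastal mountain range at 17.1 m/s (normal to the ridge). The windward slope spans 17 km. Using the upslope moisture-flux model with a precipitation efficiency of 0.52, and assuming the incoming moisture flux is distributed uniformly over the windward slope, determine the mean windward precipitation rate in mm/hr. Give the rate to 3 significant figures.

Incoming column moisture flux per unit ridge length: F = V × PW = 17.1 × 12.4 = 212.04 mm·m/s.
Spread over the 17 km slope with efficiency ε = 0.52: R = ε·F/W = 0.52 × 212.04 / 17000 m = 6.486e-03 mm/s.
R = 6.486e-03 × 3600 = 23.3 mm/hr.

R ≈ 23.3 mm/hr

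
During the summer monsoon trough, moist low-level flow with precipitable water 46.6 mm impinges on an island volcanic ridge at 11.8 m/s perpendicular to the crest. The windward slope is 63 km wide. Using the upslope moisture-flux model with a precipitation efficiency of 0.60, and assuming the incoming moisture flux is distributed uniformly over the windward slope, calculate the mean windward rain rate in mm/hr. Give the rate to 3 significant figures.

Incoming column moisture flux per unit ridge length: F = V × PW = 11.8 × 46.6 = 549.88 mm·m/s.
Spread over the 63 km slope with efficiency ε = 0.60: R = ε·F/W = 0.60 × 549.88 / 63000 m = 5.237e-03 mm/s.
R = 5.237e-03 × 3600 = 18.9 mm/hr.

R ≈ 18.9 mm/hr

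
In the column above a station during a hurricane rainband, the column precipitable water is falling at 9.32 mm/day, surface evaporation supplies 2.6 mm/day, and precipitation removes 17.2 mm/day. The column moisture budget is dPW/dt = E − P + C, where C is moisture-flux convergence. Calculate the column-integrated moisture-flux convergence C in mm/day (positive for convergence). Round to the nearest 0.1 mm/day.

dPW/dt = -9.32 mm/day.
C = dPW/dt − E + P = (-9.32) − 2.6 + 17.2 = 5.3 mm/day.

C ≈ 5.3 mm/day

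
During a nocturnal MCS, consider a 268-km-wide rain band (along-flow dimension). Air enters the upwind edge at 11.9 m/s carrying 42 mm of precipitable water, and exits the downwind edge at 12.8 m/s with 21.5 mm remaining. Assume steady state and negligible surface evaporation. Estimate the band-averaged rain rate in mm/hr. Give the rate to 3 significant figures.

Column moisture flux per unit crosswind length is F = V × PW.
Inflow: F_in = 11.9 × 42 = 499.8 mm·m/s
Outflow: F_out = 12.8 × 21.5 = 275.2 mm·m/s
Steady-state rate R = (F_in − F_out)/L = (499.8 − 275.2) / 268000 m = 8.381e-04 mm/s.
R = 8.381e-04 × 3600 = 3.02 mm/hr.

R ≈ 3.02 mm/hr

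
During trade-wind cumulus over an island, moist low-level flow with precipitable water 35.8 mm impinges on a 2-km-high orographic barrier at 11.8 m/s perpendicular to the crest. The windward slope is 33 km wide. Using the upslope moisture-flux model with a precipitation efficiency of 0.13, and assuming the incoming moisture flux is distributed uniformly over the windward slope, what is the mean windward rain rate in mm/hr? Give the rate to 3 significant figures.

Incoming column moisture flux per unit ridge length: F = V × PW = 11.8 × 35.8 = 422.44 mm·m/s.
Spread over the 33 km slope with efficiency ε = 0.13: R = ε·F/W = 0.13 × 422.44 / 33000 m = 1.664e-03 mm/s.
R = 1.664e-03 × 3600 = 5.99 mm/hr.

R ≈ 5.99 mm/hr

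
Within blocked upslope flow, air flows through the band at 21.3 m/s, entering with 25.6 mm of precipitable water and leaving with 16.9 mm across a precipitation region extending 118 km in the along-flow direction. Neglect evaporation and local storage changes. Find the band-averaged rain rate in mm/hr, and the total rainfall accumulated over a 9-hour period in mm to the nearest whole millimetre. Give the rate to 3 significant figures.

R ≈ 5.65 mm/hr; total ≈ 51 mm

Column moisture flux per unit crosswind length is F = V × PW.
Inflow: F_in = 21.3 × 25.6 = 545.28 mm·m/s
Outflow: F_out = 21.3 × 16.9 = 359.97 mm·m/s
Steady-state rate R = (F_in − F_out)/L = (545.28 − 359.97) / 118000 m = 1.570e-03 mm/s.
R = 1.570e-03 × 3600 = 5.65 mm/hr.
Over 9 h: total = 5.65 × 9 = 50.85 ≈ 51 mm.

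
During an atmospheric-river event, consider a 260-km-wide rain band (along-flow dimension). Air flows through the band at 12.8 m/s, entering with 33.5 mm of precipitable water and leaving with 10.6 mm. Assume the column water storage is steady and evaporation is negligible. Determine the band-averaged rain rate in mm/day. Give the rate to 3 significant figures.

Column moisture flux per unit crosswind length is F = V × PW.
Inflow: F_in = 12.8 × 33.5 = 428.8 mm·m/s
Outflow: F_out = 12.8 × 10.6 = 135.68 mm·m/s
Steady-state rate R = (F_in − F_out)/L = (428.8 − 135.68) / 260000 m = 1.127e-03 mm/s.
R = 1.127e-03 × 3600 × 24 = 97.4 mm/day.

R ≈ 97.4 mm/day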